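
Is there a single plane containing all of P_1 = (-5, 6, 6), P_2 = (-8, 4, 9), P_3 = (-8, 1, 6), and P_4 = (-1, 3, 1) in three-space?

With P_1 as base: P_1P_2 = (-3, -2, 3), P_1P_3 = (-3, -5, 0), P_1P_4 = (4, -3, -5).
P_1P_3 × P_1P_4 = (25, -15, 29).
P_1P_2 · (P_1P_3 × P_1P_4) = 42.
Since 42 ≠ 0, the four points are not coplanar.

No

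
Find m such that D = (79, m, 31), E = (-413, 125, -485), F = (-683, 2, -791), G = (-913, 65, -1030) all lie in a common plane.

27

Coplanarity ⇔ det[DE; DF; DG] = 0.
Expanding, this is linear in m: (-5850)m + (157950) = 0.
So m = 27.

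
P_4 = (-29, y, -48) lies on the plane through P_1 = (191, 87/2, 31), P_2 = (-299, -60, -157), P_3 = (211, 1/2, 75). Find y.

A normal to the plane is n = P_1P_2 × P_1P_3 = (-12638, 17800, 23140).
P_4 lies in the plane iff n · P_1P_4 = 0.
This gives (17800)y + (178000) = 0, so y = -10.

-10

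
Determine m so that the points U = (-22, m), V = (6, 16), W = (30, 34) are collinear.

-5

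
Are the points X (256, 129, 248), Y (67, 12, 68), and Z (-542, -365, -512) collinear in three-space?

Yes

XY = (-189, -117, -180), XZ = (-798, -494, -760).
XY × XZ = (0, 0, 0).
The cross product vanishes, so the three points are collinear.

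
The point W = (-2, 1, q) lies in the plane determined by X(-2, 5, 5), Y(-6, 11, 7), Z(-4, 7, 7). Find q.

9

The plane through X, Y, Z has equation 8x + 4y + 4z = 24.
Substituting W: (4)q + (-12) = 24, so q = 9.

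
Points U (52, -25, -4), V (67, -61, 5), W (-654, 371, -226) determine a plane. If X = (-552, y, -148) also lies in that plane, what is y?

18

The plane through U, V, W has equation 4428x − 3024y − 19476z = 383760.
Substituting X: (-3024)y + (438192) = 383760, so y = 18.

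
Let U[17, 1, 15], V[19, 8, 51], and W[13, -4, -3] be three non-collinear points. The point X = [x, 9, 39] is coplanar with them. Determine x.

A normal to the plane is n = UV × UW = (54, -108, 18).
X lies in the plane iff n · UX = 0.
This gives (54)x + (-1350) = 0, so x = 25.

25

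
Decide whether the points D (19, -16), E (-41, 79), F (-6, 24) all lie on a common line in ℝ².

DE = (-60, 95), DF = (-25, 40).
If collinear, DF would be a scalar multiple of DE. But (-60)·(40) ≠ (95)·(-25) (difference -25), so they are not parallel; the points are not collinear.

No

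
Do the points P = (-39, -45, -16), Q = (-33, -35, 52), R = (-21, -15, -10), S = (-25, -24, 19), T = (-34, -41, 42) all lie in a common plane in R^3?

No

The plane through P, Q, R has normal n = PQ × PR = (-1980, 1188, 0) and equation n·X = 23760.
Checking the remaining points: n·S = 20988, n·T = 18612.
Since n·S = 20988 ≠ 23760, S is off the plane and the points are not all coplanar.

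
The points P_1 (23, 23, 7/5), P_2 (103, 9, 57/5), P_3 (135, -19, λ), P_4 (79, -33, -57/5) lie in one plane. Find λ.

29/5

Normal to plane P_1P_2P_4: n = (3696/5, 1584, -3696); plane equation n·P = 241296/5.
Requiring n·P_3 = 241296/5: (-3696)λ + (69696) = 241296/5.
So λ = 29/5.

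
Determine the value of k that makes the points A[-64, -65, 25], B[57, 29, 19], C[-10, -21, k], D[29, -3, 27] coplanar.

The points are coplanar iff AB · (AC × AD) = 0.
Expanding, this is linear in k: (1240)k + (-26040) = 0.
So k = 21.

21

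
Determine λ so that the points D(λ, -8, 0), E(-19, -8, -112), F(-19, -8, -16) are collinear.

Direction EF = (0, 0, 96). From the z-coordinate of D, the parameter along the line is τ = (0 − (-112))/96 = 7/6.
Then λ = (-19) + 7/6·(0) = -19.

-19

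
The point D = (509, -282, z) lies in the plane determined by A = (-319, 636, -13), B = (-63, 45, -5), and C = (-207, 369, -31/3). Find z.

111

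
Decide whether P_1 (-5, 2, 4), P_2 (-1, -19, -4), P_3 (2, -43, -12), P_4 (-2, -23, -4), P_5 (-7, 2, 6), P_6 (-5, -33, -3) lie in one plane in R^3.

The plane through P_1, P_2, P_3 has normal n = P_1P_2 × P_1P_3 = (-24, 8, -33) and equation n·P = 4.
Checking the remaining points: n·P_4 = -4, n·P_5 = -14, n·P_6 = -45.
Since n·P_4 = -4 ≠ 4, P_4 is off the plane and the points are not all coplanar.

No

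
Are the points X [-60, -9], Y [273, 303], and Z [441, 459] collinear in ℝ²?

No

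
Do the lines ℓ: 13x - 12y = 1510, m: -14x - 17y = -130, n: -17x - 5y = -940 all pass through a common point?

Intersecting ℓ and m: solving the 2×2 system gives (x, y) = (70, -50).
Substitute into n: (-17)(70) + (-5)(-50) = -940.
This equals -940, so (70, -50) lies on all three lines and they are concurrent.

Yes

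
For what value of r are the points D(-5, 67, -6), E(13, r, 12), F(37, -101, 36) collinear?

-5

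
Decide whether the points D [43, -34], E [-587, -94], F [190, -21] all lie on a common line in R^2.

No

DE = (-630, -60), DF = (147, 13).
Twice the signed area of △DEF is (-630)(13) − (-60)(147) = 630.
The area is nonzero, so the three points are not collinear.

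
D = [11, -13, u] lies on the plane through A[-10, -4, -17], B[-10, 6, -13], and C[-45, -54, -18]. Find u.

-32

A normal to the plane is n = AB × AC = (190, -140, 350).
D lies in the plane iff n · AD = 0.
This gives (350)u + (11200) = 0, so u = -32.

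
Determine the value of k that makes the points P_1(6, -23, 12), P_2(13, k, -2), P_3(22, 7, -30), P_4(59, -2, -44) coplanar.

The points are coplanar iff P_1P_2 · (P_1P_3 × P_1P_4) = 0.
Expanding, this is linear in k: (-1330)k + (-18620) = 0.
So k = -14.

-14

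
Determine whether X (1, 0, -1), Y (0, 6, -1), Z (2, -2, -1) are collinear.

No

XY = (-1, 6, 0), XZ = (1, -2, 0).
Comparing components 1 and 2: (-1)(-2) − (6)(1) = -4 ≠ 0, so XY and XZ are not parallel and the points are not collinear.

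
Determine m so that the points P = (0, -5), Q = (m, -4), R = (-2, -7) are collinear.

Collinearity: (Q − P) must be parallel to (R − P) = (-2, -2).
Cross-multiplying the components: (m − 0)·(-2) = (1)·(-2).
Solving gives m = 1.

1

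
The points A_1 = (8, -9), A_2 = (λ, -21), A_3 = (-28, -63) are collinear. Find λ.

0

Collinearity: (A_2 − A_1) must be parallel to (A_3 − A_1) = (-36, -54).
Cross-multiplying the components: (λ − 8)·(-54) = (-12)·(-36).
Solving gives λ = 0.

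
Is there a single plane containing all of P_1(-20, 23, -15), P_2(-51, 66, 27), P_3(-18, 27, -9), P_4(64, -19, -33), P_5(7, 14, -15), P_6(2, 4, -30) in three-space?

Yes

The plane through P_1, P_2, P_3 has normal n = P_1P_2 × P_1P_3 = (90, 270, -210) and equation n·P = 7560.
Checking the remaining points: n·P_4 = 7560, n·P_5 = 7560, n·P_6 = 7560.
All equal 7560, so all 6 points lie in one plane.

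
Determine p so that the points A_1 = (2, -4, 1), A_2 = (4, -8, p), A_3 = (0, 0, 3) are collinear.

Direction A_1A_3 = (-2, 4, 2). From the x-coordinate of A_2, the parameter along the line is τ = (4 − 2)/(-2) = -1.
Then p = 1 + (-1)·(2) = -1.

-1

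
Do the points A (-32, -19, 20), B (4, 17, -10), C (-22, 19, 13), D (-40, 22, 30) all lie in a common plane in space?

No

With A as base: AB = (36, 36, -30), AC = (10, 38, -7), AD = (-8, 41, 10).
AC × AD = (667, -44, 714).
AB · (AC × AD) = 1008.
Since 1008 ≠ 0, the four points are not coplanar.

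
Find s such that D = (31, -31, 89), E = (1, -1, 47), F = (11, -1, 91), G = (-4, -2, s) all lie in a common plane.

22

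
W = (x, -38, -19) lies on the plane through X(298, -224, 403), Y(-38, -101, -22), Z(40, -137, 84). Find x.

34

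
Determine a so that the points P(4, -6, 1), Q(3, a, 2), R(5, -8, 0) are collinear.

Direction PR = (1, -2, -1). From the x-coordinate of Q, the parameter along the line is τ = (3 − 4)/1 = -1.
Then a = (-6) + (-1)·(-2) = -4.

-4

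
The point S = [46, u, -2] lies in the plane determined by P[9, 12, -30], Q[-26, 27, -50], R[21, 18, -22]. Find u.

63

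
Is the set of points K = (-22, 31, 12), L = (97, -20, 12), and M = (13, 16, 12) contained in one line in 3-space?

Yes

KL = (119, -51, 0), KM = (35, -15, 0).
Each component of KM is 5/17 times the corresponding component of KL, so KM = 5/17·KL and the points are collinear.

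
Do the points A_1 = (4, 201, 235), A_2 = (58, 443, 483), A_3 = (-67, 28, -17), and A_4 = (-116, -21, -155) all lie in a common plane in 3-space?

With A_1 as base: A_1A_2 = (54, 242, 248), A_1A_3 = (-71, -173, -252), A_1A_4 = (-120, -222, -390).
A_1A_3 × A_1A_4 = (11526, 2550, -4998).
A_1A_2 · (A_1A_3 × A_1A_4) = 0.
The scalar triple product vanishes, so the four points are coplanar.

Yes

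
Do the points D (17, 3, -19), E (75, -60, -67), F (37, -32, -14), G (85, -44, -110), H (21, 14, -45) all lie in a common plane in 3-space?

No

The plane through D, E, F has normal n = DE × DF = (-1995, -1250, -770) and equation n·P = -23035.
Checking the remaining points: n·G = -29875, n·H = -24745.
Since n·G = -29875 ≠ -23035, G is off the plane and the points are not all coplanar.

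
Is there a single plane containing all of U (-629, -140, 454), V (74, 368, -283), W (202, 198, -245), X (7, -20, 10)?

With U as base: UV = (703, 508, -737), UW = (831, 338, -699), UX = (636, 120, -444).
UW × UX = (-66192, -75600, -115248).
UV · (UW × UX) = 0.
The scalar triple product vanishes, so the four points are coplanar.

Yes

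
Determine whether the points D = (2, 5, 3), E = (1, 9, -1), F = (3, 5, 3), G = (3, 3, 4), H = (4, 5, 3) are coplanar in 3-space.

The plane through D, E, F has normal n = DE × DF = (0, -4, -4) and equation n·P = -32.
Checking the remaining points: n·G = -28, n·H = -32.
Since n·G = -28 ≠ -32, G is off the plane and the points are not all coplanar.

No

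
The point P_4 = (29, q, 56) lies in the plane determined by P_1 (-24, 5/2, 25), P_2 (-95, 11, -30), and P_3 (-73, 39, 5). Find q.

The plane through P_1, P_2, P_3 has equation (3675/2)x + 1275y − 2175z = -190575/2.
Substituting P_4: (1275)q + (-137025/2) = -190575/2, so q = -21.

-21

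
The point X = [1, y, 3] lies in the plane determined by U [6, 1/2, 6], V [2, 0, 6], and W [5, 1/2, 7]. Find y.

-1/2

Coplanarity requires UV · (UW × UX) = 0.
UV = (-4, -1/2, 0), UW = (-1, 0, 1); the triple product is linear in y with coefficient 4 and constant term 2.
Setting it to zero: y = -1/2.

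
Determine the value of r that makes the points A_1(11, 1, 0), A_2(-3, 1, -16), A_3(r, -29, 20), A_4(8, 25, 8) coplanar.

41

The points are coplanar iff A_1A_2 · (A_1A_3 × A_1A_4) = 0.
Expanding, this is linear in r: (-384)r + (15744) = 0.
So r = 41.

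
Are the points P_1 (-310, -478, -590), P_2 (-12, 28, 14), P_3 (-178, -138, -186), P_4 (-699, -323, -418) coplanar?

Yes

With P_1 as base: P_1P_2 = (298, 506, 604), P_1P_3 = (132, 340, 404), P_1P_4 = (-389, 155, 172).
P_1P_3 × P_1P_4 = (-4140, -179860, 152720).
P_1P_2 · (P_1P_3 × P_1P_4) = 0.
The scalar triple product vanishes, so the four points are coplanar.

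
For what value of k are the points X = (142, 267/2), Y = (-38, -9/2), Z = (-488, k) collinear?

-699/2

Collinearity: (Z − X) must be parallel to (Y − X) = (-180, -138).
Cross-multiplying the components: (k − 267/2)·(-180) = (-630)·(-138).
Solving gives k = -699/2.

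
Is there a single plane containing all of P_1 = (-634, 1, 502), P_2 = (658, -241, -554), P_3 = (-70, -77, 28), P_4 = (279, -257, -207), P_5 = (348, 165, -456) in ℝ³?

The plane through P_1, P_2, P_3 has normal n = P_1P_2 × P_1P_3 = (32340, 16824, 35712) and equation n·P = -2559312.
Checking the remaining points: n·P_4 = -2693292, n·P_5 = -2254392.
Since n·P_4 = -2693292 ≠ -2559312, P_4 is off the plane and the points are not all coplanar.

No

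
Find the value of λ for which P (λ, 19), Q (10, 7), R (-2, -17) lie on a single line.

16

The three points are collinear iff det[PQ; PR] = 0.
This determinant is linear in λ: (24)λ + (-384) = 0, so λ = 16.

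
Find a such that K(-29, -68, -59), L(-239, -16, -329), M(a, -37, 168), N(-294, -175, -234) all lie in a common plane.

Normal to plane KLN: n = (-37990, 34800, 36250); plane equation n·P = -3403440.
Requiring n·M = -3403440: (-37990)a + (4802400) = -3403440.
So a = 216.

216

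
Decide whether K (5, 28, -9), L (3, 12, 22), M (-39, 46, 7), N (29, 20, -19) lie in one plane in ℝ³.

The four points are coplanar iff the 3×3 determinant with rows KL, KM, KN is zero.
Rows: (-2, -16, 31), (-44, 18, 16), (24, -8, -10).
Expanding along the first row: (-2)(-52) − (-16)(56) + (31)(-80) = -1480.
Nonzero ⇒ not coplanar.

No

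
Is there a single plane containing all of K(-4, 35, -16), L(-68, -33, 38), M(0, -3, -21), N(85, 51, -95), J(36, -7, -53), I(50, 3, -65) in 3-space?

The plane through K, L, M has normal n = KL × KM = (2392, -104, 2704) and equation n·P = -56472.
Checking the remaining points: n·N = -58864, n·J = -56472, n·I = -56472.
Since n·N = -58864 ≠ -56472, N is off the plane and the points are not all coplanar.

No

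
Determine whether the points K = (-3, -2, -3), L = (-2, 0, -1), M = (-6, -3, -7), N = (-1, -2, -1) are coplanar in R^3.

No

With K as base: KL = (1, 2, 2), KM = (-3, -1, -4), KN = (2, 0, 2).
KM × KN = (-2, -2, 2).
KL · (KM × KN) = -2.
Since -2 ≠ 0, the four points are not coplanar.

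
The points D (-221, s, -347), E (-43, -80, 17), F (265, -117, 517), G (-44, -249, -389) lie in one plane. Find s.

-90

Coplanarity ⇔ det[DE; DF; DG] = 0.
Expanding, this is linear in s: (-124548)s + (-11209320) = 0.
So s = -90.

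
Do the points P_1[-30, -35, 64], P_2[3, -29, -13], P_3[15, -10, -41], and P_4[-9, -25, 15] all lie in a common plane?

Yes

The four points are coplanar iff the 3×3 determinant with rows P_1P_2, P_1P_3, P_1P_4 is zero.
Rows: (33, 6, -77), (45, 25, -105), (21, 10, -49).
Expanding along the first row: (33)(-175) − (6)(0) + (-77)(-75) = 0.
Zero determinant ⇒ coplanar.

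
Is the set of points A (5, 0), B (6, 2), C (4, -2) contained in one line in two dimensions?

AB = (1, 2), AC = (-1, -2).
Checking proportionality: AC = -1·AB, so the vectors are parallel and the points are collinear.

Yes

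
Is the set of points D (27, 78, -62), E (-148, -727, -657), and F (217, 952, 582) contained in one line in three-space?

DE = (-175, -805, -595), DF = (190, 874, 644).
Comparing components 2 and 3: (-805)(644) − (-595)(874) = 1610 ≠ 0, so DE and DF are not parallel and the points are not collinear.

No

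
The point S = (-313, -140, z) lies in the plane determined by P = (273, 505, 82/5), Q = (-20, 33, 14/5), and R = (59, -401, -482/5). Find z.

44

Coplanarity requires PQ · (PR × PS) = 0.
PQ = (-293, -472, -68/5), PR = (-214, -906, -564/5); the triple product is linear in z with coefficient 164450 and constant term -7235800.
Setting it to zero: z = 44.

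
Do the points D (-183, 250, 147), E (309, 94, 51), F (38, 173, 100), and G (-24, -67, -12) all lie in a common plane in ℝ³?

No

A normal to the plane through D, E, F is n = DE × DF = (-60, 1908, -3408).
The plane has equation n·P = -12996. For G: n·G = -85500.
-85500 ≠ -12996, so G is off the plane.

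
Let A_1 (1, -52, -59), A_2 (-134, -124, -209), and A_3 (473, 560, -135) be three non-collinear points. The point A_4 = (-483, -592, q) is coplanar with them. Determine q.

-127

Coplanarity requires A_1A_2 · (A_1A_3 × A_1A_4) = 0.
A_1A_2 = (-135, -72, -150), A_1A_3 = (472, 612, -76); the triple product is linear in q with coefficient -48636 and constant term -6176772.
Setting it to zero: q = -127.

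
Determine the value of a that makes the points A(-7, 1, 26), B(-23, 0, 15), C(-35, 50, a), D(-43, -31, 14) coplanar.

-15

The points are coplanar iff AB · (AC × AD) = 0.
Expanding, this is linear in a: (-476)a + (-7140) = 0.
So a = -15.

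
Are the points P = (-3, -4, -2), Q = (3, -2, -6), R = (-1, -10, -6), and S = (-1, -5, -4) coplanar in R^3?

Yes

With P as base: PQ = (6, 2, -4), PR = (2, -6, -4), PS = (2, -1, -2).
PR × PS = (8, -4, 10).
PQ · (PR × PS) = 0.
The scalar triple product vanishes, so the four points are coplanar.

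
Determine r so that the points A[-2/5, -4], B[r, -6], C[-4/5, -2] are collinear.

0

Collinearity: (B − A) must be parallel to (C − A) = (-2/5, 2).
Cross-multiplying the components: (r − (-2/5))·(2) = (-2)·(-2/5).
Solving gives r = 0.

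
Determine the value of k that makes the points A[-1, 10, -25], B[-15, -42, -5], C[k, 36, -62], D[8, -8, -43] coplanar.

21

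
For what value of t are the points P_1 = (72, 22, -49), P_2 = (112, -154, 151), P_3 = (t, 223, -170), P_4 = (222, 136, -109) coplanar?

The points are coplanar iff P_1P_2 · (P_1P_3 × P_1P_4) = 0.
Expanding, this is linear in t: (12240)t + (-3647520) = 0.
So t = 298.

298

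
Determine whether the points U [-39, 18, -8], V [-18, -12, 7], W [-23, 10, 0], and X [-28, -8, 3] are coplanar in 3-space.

A normal to the plane through U, V, W is n = UV × UW = (-120, 72, 312).
The plane has equation n·P = 3480. For X: n·X = 3720.
3720 ≠ 3480, so X is off the plane.

No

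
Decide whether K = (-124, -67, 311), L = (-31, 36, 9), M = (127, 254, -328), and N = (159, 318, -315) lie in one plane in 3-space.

The four points are coplanar iff the 3×3 determinant with rows KL, KM, KN is zero.
Rows: (93, 103, -302), (251, 321, -639), (283, 385, -626).
Expanding along the first row: (93)(45069) − (103)(23711) + (-302)(5792) = 0.
Zero determinant ⇒ coplanar.

Yes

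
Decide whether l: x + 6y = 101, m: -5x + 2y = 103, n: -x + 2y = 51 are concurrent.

Lines aᵢx + bᵢy = cᵢ with pairwise distinct directions are concurrent exactly when det[aᵢ bᵢ cᵢ] = 0.
Here the determinant is 0.
It vanishes, so the lines are concurrent at (-13, 19).

Yes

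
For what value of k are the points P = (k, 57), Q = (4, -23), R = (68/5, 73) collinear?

12

The three points are collinear iff det[PQ; PR] = 0.
This determinant is linear in k: (-96)k + (1152) = 0, so k = 12.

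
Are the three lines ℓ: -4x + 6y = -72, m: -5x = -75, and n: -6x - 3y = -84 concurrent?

Yes

The three lines meet at one point iff the augmented coefficient matrix [aᵢ bᵢ cᵢ] has rank < 3, i.e. its determinant vanishes.
Here the determinant is 0.
It vanishes, so the lines are concurrent at (15, -2).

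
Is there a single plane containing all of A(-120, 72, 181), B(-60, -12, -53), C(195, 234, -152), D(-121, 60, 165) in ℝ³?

A normal to the plane through A, B, C is n = AB × AC = (65880, -53730, 36180).
The plane has equation n·P = -5225580. For D: n·D = -5225580.
Equal, so D lies in the plane and all four are coplanar.

Yes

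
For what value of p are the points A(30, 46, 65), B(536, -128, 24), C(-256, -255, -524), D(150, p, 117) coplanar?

Coplanarity ⇔ det[AB; AC; AD] = 0.
Expanding, this is linear in p: (309760)p + (-13939200) = 0.
So p = 45.

45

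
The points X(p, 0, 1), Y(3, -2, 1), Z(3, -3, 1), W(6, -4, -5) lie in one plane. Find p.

3

Coplanarity ⇔ det[XY; XZ; XW] = 0.
Expanding, this is linear in p: (-6)p + (18) = 0.
So p = 3.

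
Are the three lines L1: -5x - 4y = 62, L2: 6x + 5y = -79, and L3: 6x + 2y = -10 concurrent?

Yes

The three lines meet at one point iff the augmented coefficient matrix [aᵢ bᵢ cᵢ] has rank < 3, i.e. its determinant vanishes.
Here the determinant is 0.
It vanishes, so the lines are concurrent at (6, -23).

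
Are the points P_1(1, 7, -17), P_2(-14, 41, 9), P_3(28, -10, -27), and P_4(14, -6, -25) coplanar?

A normal to the plane through P_1, P_2, P_3 is n = P_1P_2 × P_1P_3 = (102, 552, -663).
The plane has equation n·P = 15237. For P_4: n·P_4 = 14691.
14691 ≠ 15237, so P_4 is off the plane.

No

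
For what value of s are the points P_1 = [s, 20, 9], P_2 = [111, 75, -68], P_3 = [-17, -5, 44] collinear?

23

Direction P_2P_3 = (-128, -80, 112). From the y-coordinate of P_1, the parameter along the line is τ = (20 − 75)/(-80) = 11/16.
Then s = 111 + 11/16·(-128) = 23.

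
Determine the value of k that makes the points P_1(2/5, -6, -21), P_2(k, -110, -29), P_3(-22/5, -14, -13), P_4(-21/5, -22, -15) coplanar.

-6

Normal to plane P_1P_3P_4: n = (80, -8, 40); plane equation n·P = -760.
Requiring n·P_2 = -760: (80)k + (-280) = -760.
So k = -6.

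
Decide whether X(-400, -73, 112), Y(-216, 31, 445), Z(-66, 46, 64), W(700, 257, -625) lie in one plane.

Yes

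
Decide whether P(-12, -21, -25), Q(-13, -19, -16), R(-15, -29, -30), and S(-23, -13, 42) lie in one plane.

Yes

The four points are coplanar iff the 3×3 determinant with rows PQ, PR, PS is zero.
Rows: (-1, 2, 9), (-3, -8, -5), (-11, 8, 67).
Expanding along the first row: (-1)(-496) − (2)(-256) + (9)(-112) = 0.
Zero determinant ⇒ coplanar.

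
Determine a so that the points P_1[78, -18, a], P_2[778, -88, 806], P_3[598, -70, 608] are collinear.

36

Collinearity requires P_1P_2 × P_1P_3 = 0; each component is linear in a.
The x-component gives (18)a + (-648) = 0, so a = 36.
The remaining components then also vanish.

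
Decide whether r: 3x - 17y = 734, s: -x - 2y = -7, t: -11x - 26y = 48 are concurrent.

No

Intersecting r and s: solving the 2×2 system gives (x, y) = (69, -31).
Substitute into t: (-11)(69) + (-26)(-31) = 47.
But t requires 48 ≠ 47, so the three lines have no common point.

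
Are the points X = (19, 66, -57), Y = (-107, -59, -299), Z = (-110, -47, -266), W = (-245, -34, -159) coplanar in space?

The four points are coplanar iff the 3×3 determinant with rows XY, XZ, XW is zero.
Rows: (-126, -125, -242), (-129, -113, -209), (-264, -100, -102).
Expanding along the first row: (-126)(-9374) − (-125)(-42018) + (-242)(-16932) = 26418.
Nonzero ⇒ not coplanar.

No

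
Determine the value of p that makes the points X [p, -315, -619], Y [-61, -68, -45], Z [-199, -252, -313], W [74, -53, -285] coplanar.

-145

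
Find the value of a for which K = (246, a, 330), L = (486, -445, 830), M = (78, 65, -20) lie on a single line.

-145

Direction LM = (-408, 510, -850). From the x-coordinate of K, the parameter along the line is τ = (246 − 486)/(-408) = 10/17.
Then a = (-445) + 10/17·(510) = -145.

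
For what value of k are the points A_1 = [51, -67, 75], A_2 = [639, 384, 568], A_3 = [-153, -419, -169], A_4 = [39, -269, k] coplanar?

Normal to plane A_1A_2A_3: n = (63492, 42900, -114972); plane equation n·P = -8259108.
Requiring n·A_4 = -8259108: (-114972)k + (-9063912) = -8259108.
So k = -7.

-7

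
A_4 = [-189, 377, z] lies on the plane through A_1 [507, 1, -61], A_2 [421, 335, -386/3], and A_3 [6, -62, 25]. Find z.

-157/3

A normal to the plane is n = A_1A_2 × A_1A_3 = (24461, 41297, 172752).
A_4 lies in the plane iff n · A_1A_4 = 0.
This gives (172752)z + (9040688) = 0, so z = -157/3.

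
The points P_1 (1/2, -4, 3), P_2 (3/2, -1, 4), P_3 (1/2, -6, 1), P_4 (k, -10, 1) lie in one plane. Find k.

The points are coplanar iff P_1P_2 · (P_1P_3 × P_1P_4) = 0.
Expanding, this is linear in k: (-4)k + (-6) = 0.
So k = -3/2.

-3/2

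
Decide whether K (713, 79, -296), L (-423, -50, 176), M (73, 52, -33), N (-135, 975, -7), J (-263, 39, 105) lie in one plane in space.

Yes

The plane through K, L, M has normal n = KL × KM = (-21183, -3312, -51888) and equation n·P = -6279.
Checking the remaining points: n·N = -6279, n·J = -6279.
All equal -6279, so all 5 points lie in one plane.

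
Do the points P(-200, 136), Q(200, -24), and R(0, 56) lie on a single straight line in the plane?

PQ = (400, -160), PR = (200, -80).
Twice the signed area of △PQR is (400)(-80) − (-160)(200) = 0.
The triangle is degenerate (zero area), so the points are collinear.

Yes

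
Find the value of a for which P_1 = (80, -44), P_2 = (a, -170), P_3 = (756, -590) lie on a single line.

Collinearity: (P_2 − P_1) must be parallel to (P_3 − P_1) = (676, -546).
Cross-multiplying the components: (a − 80)·(-546) = (-126)·(676).
Solving gives a = 236.

236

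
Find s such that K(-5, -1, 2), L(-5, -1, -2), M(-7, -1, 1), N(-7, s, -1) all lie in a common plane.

Normal to plane KLM: n = (0, 8, 0); plane equation n·P = -8.
Requiring n·N = -8: (8)s + (0) = -8.
So s = -1.

-1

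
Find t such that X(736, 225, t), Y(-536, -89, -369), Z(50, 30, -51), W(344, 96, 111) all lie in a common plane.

343

Coplanarity ⇔ det[XY; XZ; XW] = 0.
Expanding, this is linear in t: (-3690)t + (1265670) = 0.
So t = 343.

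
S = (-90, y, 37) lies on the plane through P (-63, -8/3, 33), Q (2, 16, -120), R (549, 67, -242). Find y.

-5

A normal to the plane is n = PQ × PR = (16577/3, -75761, -20687/3).
S lies in the plane iff n · PS = 0.
This gives (-75761)y + (-378805) = 0, so y = -5.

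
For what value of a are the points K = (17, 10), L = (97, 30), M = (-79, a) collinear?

-14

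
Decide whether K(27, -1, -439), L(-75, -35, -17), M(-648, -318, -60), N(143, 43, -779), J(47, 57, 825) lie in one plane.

Yes

The plane through K, L, M has normal n = KL × KM = (120888, -246192, 9384) and equation n·P = -609408.
Checking the remaining points: n·N = -609408, n·J = -609408.
All equal -609408, so all 5 points lie in one plane.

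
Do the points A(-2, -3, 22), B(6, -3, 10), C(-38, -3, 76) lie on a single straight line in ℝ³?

Yes

AB = (8, 0, -12), AC = (-36, 0, 54).
Each component of AC is -9/2 times the corresponding component of AB, so AC = -9/2·AB and the points are collinear.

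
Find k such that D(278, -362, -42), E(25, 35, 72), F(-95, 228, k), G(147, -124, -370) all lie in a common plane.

Normal to plane DEG: n = (-157348, -97918, -8207); plane equation n·P = -7951734.
Requiring n·F = -7951734: (-8207)k + (-7377244) = -7951734.
So k = 70.

70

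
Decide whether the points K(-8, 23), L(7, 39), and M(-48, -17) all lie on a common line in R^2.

KL = (15, 16), KM = (-40, -40).
If collinear, KM would be a scalar multiple of KL. But (15)·(-40) ≠ (16)·(-40) (difference 40), so they are not parallel; the points are not collinear.

No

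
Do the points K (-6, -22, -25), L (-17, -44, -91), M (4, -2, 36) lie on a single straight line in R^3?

KL = (-11, -22, -66), KM = (10, 20, 61).
KL × KM = (-22, 11, 0).
The cross product is nonzero, so the points do not lie on one line.

No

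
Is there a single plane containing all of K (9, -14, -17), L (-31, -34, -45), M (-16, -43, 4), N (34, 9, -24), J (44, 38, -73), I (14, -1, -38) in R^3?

Yes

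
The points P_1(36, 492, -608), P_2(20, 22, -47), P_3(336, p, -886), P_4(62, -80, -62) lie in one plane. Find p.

Normal to plane P_1P_2P_4: n = (64272, 23322, 21372); plane equation n·P = 794040.
Requiring n·P_3 = 794040: (23322)p + (2659800) = 794040.
So p = -80.

-80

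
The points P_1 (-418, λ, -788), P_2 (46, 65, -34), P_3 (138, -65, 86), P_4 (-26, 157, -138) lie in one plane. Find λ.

577

The points are coplanar iff P_1P_2 · (P_1P_3 × P_1P_4) = 0.
Expanding, this is linear in λ: (-928)λ + (535456) = 0.
So λ = 577.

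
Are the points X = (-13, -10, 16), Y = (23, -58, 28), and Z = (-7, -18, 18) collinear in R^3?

Yes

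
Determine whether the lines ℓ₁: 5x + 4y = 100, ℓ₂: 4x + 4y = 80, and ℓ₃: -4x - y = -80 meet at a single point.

Intersecting ℓ₁ and ℓ₂: solving the 2×2 system gives (x, y) = (20, 0).
Substitute into ℓ₃: (-4)(20) + (-1)(0) = -80.
This equals -80, so (20, 0) lies on all three lines and they are concurrent.

Yes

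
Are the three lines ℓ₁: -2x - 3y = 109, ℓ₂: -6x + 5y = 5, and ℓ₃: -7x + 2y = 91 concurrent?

No

Intersecting ℓ₁ and ℓ₂: solving the 2×2 system gives (x, y) = (-20, -23).
Substitute into ℓ₃: (-7)(-20) + (2)(-23) = 94.
But ℓ₃ requires 91 ≠ 94, so the three lines have no common point.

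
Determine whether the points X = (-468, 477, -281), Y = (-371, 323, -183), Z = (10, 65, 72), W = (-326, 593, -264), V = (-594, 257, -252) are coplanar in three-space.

The plane through X, Y, Z has normal n = XY × XZ = (-13986, 12603, 33648) and equation n·P = 3101991.
Checking the remaining points: n·W = 3149943, n·V = 3067359.
Since n·W = 3149943 ≠ 3101991, W is off the plane and the points are not all coplanar.

No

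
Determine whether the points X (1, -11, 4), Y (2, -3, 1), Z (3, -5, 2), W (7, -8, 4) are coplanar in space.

With X as base: XY = (1, 8, -3), XZ = (2, 6, -2), XW = (6, 3, 0).
XZ × XW = (6, -12, -30).
XY · (XZ × XW) = 0.
The scalar triple product vanishes, so the four points are coplanar.

Yes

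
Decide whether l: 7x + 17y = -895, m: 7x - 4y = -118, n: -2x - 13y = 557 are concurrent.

The three lines meet at one point iff the augmented coefficient matrix [aᵢ bᵢ cᵢ] has rank < 3, i.e. its determinant vanishes.
Here the determinant is 0.
It vanishes, so the lines are concurrent at (-38, -37).

Yes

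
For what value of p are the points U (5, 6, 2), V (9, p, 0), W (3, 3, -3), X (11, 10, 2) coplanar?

8

Normal to plane UWX: n = (20, -30, 10); plane equation n·P = -60.
Requiring n·V = -60: (-30)p + (180) = -60.
So p = 8.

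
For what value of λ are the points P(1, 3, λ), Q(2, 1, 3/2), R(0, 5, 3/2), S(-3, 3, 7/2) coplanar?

3/2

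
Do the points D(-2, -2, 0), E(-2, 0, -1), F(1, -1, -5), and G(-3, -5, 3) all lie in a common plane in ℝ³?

Yes

The four points are coplanar iff the 3×3 determinant with rows DE, DF, DG is zero.
Rows: (0, 2, -1), (3, 1, -5), (-1, -3, 3).
Expanding along the first row: (0)(-12) − (2)(4) + (-1)(-8) = 0.
Zero determinant ⇒ coplanar.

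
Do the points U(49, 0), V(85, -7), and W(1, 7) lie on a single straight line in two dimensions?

UV = (36, -7), UW = (-48, 7).
Twice the signed area of △UVW is (36)(7) − (-7)(-48) = -84.
The area is nonzero, so the three points are not collinear.

No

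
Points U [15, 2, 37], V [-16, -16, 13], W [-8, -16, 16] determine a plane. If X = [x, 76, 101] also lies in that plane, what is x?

50

Coplanarity requires UV · (UW × UX) = 0.
UV = (-31, -18, -24), UW = (-23, -18, -21); the triple product is linear in x with coefficient -54 and constant term 2700.
Setting it to zero: x = 50.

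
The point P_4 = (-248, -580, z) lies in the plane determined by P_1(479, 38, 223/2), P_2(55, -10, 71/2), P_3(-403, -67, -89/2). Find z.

A normal to the plane is n = P_1P_2 × P_1P_3 = (-492, 888, 2184).
P_4 lies in the plane iff n · P_1P_4 = 0.
This gives (2184)z + (-434616) = 0, so z = 199.

199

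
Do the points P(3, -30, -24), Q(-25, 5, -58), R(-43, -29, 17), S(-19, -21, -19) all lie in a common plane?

Yes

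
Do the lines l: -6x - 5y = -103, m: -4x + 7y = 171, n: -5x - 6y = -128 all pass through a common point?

No

Intersecting l and m: solving the 2×2 system gives (x, y) = (-67/31, 719/31).
Substitute into n: (-5)(-67/31) + (-6)(719/31) = -3979/31.
But n requires -128 ≠ -3979/31, so the three lines have no common point.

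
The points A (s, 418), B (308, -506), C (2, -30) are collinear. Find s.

-286

Collinearity: (A − B) must be parallel to (C − B) = (-306, 476).
Cross-multiplying the components: (s − 308)·(476) = (924)·(-306).
Solving gives s = -286.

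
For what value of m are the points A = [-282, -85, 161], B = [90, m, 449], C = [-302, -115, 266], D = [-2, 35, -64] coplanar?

-67

The points are coplanar iff AB · (AC × AD) = 0.
Expanding, this is linear in m: (24900)m + (1668300) = 0.
So m = -67.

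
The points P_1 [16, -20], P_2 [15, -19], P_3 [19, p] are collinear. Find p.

-23

The three points are collinear iff det[P_1P_2; P_1P_3] = 0.
This determinant is linear in p: (-1)p + (-23) = 0, so p = -23.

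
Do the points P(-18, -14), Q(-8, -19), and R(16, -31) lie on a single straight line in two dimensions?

PQ = (10, -5), PR = (34, -17).
det[PQ; PR] = (10)(-17) − (-5)(34) = 0.
The determinant is zero, so the points are collinear.

Yes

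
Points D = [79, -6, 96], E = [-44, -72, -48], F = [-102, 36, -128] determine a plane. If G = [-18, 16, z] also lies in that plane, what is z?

-24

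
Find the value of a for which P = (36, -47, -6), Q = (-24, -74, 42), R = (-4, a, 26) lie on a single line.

-65

Collinearity requires PQ × PR = 0; each component is linear in a.
The x-component gives (-48)a + (-3120) = 0, so a = -65.
The remaining components then also vanish.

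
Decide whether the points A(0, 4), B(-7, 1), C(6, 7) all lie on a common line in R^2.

No

AB = (-7, -3), AC = (6, 3).
Twice the signed area of △ABC is (-7)(3) − (-3)(6) = -3.
The area is nonzero, so the three points are not collinear.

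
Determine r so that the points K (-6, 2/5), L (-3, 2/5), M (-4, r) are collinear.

2/5

Collinearity: (M − K) must be parallel to (L − K) = (3, 0).
Cross-multiplying the components: (r − 2/5)·(3) = (2)·(0).
Solving gives r = 2/5.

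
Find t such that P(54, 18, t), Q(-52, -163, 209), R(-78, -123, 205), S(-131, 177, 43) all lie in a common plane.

-17

Coplanarity ⇔ det[PQ; PR; PS] = 0.
Expanding, this is linear in t: (5680)t + (96560) = 0.
So t = -17.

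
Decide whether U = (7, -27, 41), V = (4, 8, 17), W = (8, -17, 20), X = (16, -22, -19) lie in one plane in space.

No

The four points are coplanar iff the 3×3 determinant with rows UV, UW, UX is zero.
Rows: (-3, 35, -24), (1, 10, -21), (9, 5, -60).
Expanding along the first row: (-3)(-495) − (35)(129) + (-24)(-85) = -990.
Nonzero ⇒ not coplanar.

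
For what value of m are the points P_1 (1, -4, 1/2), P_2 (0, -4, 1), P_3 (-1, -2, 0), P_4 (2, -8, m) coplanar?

3

Coplanarity ⇔ det[P_1P_2; P_1P_3; P_1P_4] = 0.
Expanding, this is linear in m: (-2)m + (6) = 0.
So m = 3.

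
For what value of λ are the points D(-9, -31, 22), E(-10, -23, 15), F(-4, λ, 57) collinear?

Collinearity requires DE × DF = 0; each component is linear in λ.
The x-component gives (7)λ + (497) = 0, so λ = -71.
The remaining components then also vanish.

-71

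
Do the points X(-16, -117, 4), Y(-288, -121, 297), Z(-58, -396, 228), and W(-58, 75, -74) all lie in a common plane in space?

A normal to the plane through X, Y, Z is n = XY × XZ = (80851, 48622, 75720).
The plane has equation n·P = -6679510. For W: n·W = -6645988.
-6645988 ≠ -6679510, so W is off the plane.

No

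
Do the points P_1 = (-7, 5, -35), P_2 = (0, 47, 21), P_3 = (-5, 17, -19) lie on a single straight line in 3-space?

Yes

P_1P_2 = (7, 42, 56), P_1P_3 = (2, 12, 16).
P_1P_2 × P_1P_3 = (0, 0, 0).
The cross product vanishes, so the three points are collinear.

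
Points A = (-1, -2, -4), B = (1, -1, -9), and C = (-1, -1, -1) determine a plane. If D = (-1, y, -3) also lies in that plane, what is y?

-5/3

Coplanarity requires AB · (AC × AD) = 0.
AB = (2, 1, -5), AC = (0, 1, 3); the triple product is linear in y with coefficient -6 and constant term -10.
Setting it to zero: y = -5/3.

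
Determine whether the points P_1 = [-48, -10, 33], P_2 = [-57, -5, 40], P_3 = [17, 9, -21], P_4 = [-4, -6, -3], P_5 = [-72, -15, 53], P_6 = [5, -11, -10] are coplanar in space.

No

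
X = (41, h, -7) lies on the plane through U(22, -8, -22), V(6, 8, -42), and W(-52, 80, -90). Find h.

-32

A normal to the plane is n = UV × UW = (672, 392, -224).
X lies in the plane iff n · UX = 0.
This gives (392)h + (12544) = 0, so h = -32.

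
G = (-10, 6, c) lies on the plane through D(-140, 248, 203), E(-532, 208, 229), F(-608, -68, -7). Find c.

A normal to the plane is n = DE × DF = (16616, -94488, 105152).
G lies in the plane iff n · DG = 0.
This gives (105152)c + (3680320) = 0, so c = -35.

-35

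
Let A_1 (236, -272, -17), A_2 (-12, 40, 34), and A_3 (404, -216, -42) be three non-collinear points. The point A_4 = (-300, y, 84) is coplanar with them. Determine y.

A normal to the plane is n = A_1A_2 × A_1A_3 = (-10656, 2368, -66304).
A_4 lies in the plane iff n · A_1A_4 = 0.
This gives (2368)y + (-340992) = 0, so y = 144.

144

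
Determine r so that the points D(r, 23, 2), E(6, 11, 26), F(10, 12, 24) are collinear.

54

Direction EF = (4, 1, -2). From the y-coordinate of D, the parameter along the line is τ = (23 − 11)/1 = 12.
Then r = 6 + 12·(4) = 54.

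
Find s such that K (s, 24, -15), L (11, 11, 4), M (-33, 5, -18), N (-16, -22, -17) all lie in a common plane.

-37

Coplanarity ⇔ det[KL; KM; KN] = 0.
Expanding, this is linear in s: (600)s + (22200) = 0.
So s = -37.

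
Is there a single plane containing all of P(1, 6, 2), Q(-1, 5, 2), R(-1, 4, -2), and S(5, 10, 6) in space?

The four points are coplanar iff the 3×3 determinant with rows PQ, PR, PS is zero.
Rows: (-2, -1, 0), (-2, -2, -4), (4, 4, 4).
Expanding along the first row: (-2)(8) − (-1)(8) + (0)(0) = -8.
Nonzero ⇒ not coplanar.

No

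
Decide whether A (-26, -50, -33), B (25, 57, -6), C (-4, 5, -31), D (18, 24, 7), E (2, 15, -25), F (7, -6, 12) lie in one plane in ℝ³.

No

The plane through A, B, C has normal n = AB × AC = (-1271, 492, 451) and equation n·P = -6437.
Checking the remaining points: n·D = -7913, n·E = -6437, n·F = -6437.
Since n·D = -7913 ≠ -6437, D is off the plane and the points are not all coplanar.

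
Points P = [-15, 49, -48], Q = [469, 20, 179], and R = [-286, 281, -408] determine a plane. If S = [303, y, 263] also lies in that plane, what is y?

The plane through P, Q, R has equation −42224x + 112723y + 104429z = 1144195.
Substituting S: (112723)y + (14670955) = 1144195, so y = -120.

-120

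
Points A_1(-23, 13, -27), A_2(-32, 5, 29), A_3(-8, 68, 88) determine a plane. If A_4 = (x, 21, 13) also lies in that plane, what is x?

Coplanarity requires A_1A_2 · (A_1A_3 × A_1A_4) = 0.
A_1A_2 = (-9, -8, 56), A_1A_3 = (15, 55, 115); the triple product is linear in x with coefficient -4000 and constant term -92000.
Setting it to zero: x = -23.

-23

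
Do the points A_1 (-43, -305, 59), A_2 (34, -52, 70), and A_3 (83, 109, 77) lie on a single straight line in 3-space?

A_1A_2 = (77, 253, 11), A_1A_3 = (126, 414, 18).
Each component of A_1A_3 is 18/11 times the corresponding component of A_1A_2, so A_1A_3 = 18/11·A_1A_2 and the points are collinear.

Yes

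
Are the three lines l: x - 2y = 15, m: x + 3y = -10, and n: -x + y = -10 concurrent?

Yes

The three lines meet at one point iff the augmented coefficient matrix [aᵢ bᵢ cᵢ] has rank < 3, i.e. its determinant vanishes.
Here the determinant is 0.
It vanishes, so the lines are concurrent at (5, -5).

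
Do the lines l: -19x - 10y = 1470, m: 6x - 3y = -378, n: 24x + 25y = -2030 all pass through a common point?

Intersecting l and m: solving the 2×2 system gives (x, y) = (-70, -14).
Substitute into n: (24)(-70) + (25)(-14) = -2030.
This equals -2030, so (-70, -14) lies on all three lines and they are concurrent.

Yes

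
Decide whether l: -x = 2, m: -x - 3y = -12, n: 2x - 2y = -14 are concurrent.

No

Lines aᵢx + bᵢy = cᵢ with pairwise distinct directions are concurrent exactly when det[aᵢ bᵢ cᵢ] = 0.
Here the determinant is -2.
Nonzero, so no common point exists.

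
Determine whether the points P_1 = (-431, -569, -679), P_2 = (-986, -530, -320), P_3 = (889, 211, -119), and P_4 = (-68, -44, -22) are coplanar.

A normal to the plane through P_1, P_2, P_3 is n = P_1P_2 × P_1P_3 = (-258180, 784680, -484380).
The plane has equation n·P = -6313320. For P_4: n·P_4 = -6313320.
Equal, so P_4 lies in the plane and all four are coplanar.

Yes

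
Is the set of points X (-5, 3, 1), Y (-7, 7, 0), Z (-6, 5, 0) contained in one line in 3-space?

No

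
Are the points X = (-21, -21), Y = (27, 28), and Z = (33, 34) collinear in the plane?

No

XY = (48, 49), XZ = (54, 55).
Twice the signed area of △XYZ is (48)(55) − (49)(54) = -6.
The area is nonzero, so the three points are not collinear.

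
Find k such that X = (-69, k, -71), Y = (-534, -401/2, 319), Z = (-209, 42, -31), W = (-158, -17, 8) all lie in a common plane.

32

Coplanarity ⇔ det[XY; XZ; XW] = 0.
Expanding, this is linear in k: (30525)k + (-976800) = 0.
So k = 32.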